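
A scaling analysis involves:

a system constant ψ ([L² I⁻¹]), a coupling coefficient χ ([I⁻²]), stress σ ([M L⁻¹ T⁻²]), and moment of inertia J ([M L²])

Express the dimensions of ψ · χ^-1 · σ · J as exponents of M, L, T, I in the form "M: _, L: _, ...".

Collect each base-dimension exponent across the product:
  M: (0) − (0) + (1) + (1) = 2
  L: (2) − (0) + (-1) + (2) = 3
  T: (0) − (0) + (-2) + (0) = -2
  I: (-1) − (-2) + (0) + (0) = 1
So the dimensions are [M² L³ T⁻² I].

M: 2, L: 3, T: -2, I: 1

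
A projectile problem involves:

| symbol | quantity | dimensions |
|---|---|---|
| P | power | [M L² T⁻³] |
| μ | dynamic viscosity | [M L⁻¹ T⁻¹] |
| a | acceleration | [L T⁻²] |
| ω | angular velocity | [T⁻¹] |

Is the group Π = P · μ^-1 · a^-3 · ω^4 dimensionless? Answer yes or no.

Sum the exponent of each base dimension across the product:
  M: [P]_M − [μ]_M − 3·[a]_M + 4·[ω]_M = (1) − (1) − 3·(0) + 4·(0) = 0
  L: [P]_L − [μ]_L − 3·[a]_L + 4·[ω]_L = (2) − (-1) − 3·(1) + 4·(0) = 0
  T: [P]_T − [μ]_T − 3·[a]_T + 4·[ω]_T = (-3) − (-1) − 3·(-2) + 4·(-1) = 0
All base exponents vanish — dimensionless.

yes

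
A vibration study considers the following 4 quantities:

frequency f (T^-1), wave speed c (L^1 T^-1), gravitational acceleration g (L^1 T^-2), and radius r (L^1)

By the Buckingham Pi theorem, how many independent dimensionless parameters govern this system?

2

There are 4 variables and 2 base dimensions (L, T).
The dimension matrix has rank 2.
Independent dimensionless groups: 4 − 2 = 2.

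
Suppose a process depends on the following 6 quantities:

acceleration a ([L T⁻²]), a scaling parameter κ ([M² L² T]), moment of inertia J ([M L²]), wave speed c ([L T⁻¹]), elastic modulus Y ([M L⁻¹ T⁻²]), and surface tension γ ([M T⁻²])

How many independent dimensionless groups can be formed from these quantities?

There are 6 variables and 3 base dimensions (M, L, T).
The dimension matrix has rank 3.
Independent dimensionless groups: 6 − 3 = 3.

3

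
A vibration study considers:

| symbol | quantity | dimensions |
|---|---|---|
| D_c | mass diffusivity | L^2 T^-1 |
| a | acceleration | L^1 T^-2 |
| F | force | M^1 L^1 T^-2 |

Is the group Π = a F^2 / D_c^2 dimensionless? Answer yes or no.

no

Sum the exponent of each base dimension across the product:
  M: −2·[D_c]_M + [a]_M + 2·[F]_M = −2·(0) + (0) + 2·(1) = 2
  L: −2·[D_c]_L + [a]_L + 2·[F]_L = −2·(2) + (1) + 2·(1) = -1
  T: −2·[D_c]_T + [a]_T + 2·[F]_T = −2·(-1) + (-2) + 2·(-2) = -4
Net dimensions [M² L⁻¹ T⁻⁴] ≠ [1] — not dimensionless.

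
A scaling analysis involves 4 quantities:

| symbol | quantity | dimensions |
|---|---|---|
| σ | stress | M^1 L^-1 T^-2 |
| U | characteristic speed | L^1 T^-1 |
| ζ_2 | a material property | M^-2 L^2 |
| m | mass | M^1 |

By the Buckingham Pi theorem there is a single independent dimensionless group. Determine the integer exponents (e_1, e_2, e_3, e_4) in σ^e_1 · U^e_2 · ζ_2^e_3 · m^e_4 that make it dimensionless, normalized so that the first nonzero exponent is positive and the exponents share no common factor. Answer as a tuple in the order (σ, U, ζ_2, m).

(2, -4, 3, 4)

M: e_1·(1) + e_2·(0) + e_3·(-2) + e_4·(1) = 0
L: e_1·(-1) + e_2·(1) + e_3·(2) + e_4·(0) = 0
T: e_1·(-2) + e_2·(-1) + e_3·(0) + e_4·(0) = 0
Solving this homogeneous linear system for the smallest-integer solution (first nonzero entry positive) gives (2, -4, 3, 4).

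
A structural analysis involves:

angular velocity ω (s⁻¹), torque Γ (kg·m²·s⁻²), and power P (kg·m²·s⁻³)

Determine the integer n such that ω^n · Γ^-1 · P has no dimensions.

-1

Balance the T exponent: (-1)·n from ω, plus −(-2) + (-3) = -1 from the rest, must sum to zero.
−n − 1 = 0, so n = -1.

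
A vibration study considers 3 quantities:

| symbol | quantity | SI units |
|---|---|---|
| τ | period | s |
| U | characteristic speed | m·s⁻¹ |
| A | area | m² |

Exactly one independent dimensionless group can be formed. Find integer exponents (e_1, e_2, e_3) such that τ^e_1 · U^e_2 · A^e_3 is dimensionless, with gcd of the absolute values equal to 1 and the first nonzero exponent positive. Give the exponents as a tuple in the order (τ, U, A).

(2, 2, -1)

L: e_1·(0) + e_2·(1) + e_3·(2) = 0
T: e_1·(1) + e_2·(-1) + e_3·(0) = 0
Solving this homogeneous linear system for the smallest-integer solution (first nonzero entry positive) gives (2, 2, -1).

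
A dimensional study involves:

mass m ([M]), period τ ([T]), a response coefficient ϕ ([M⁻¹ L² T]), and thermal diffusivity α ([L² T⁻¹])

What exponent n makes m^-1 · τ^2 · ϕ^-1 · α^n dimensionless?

1

Balance the L exponent: (2)·n from α, plus −(0) + 2·(0) − (2) = -2 from the rest, must sum to zero.
2n − 2 = 0, so n = 1.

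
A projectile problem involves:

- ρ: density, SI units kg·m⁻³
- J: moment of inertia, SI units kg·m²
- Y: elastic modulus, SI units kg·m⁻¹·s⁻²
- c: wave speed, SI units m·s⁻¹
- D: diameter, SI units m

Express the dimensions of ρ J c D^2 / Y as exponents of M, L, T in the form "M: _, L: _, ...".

M: 1, L: 3, T: 1

Collect each base-dimension exponent across the product:
  M: (1) + (1) − (1) + (0) + 2·(0) = 1
  L: (-3) + (2) − (-1) + (1) + 2·(1) = 3
  T: (0) + (0) − (-2) + (-1) + 2·(0) = 1
So the dimensions are [M L³ T].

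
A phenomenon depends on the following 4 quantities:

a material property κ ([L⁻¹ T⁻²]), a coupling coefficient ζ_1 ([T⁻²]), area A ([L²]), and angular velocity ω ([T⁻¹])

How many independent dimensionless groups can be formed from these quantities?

2

There are 4 variables and 2 base dimensions (L, T).
The dimension matrix has rank 2.
Independent dimensionless groups: 4 − 2 = 2.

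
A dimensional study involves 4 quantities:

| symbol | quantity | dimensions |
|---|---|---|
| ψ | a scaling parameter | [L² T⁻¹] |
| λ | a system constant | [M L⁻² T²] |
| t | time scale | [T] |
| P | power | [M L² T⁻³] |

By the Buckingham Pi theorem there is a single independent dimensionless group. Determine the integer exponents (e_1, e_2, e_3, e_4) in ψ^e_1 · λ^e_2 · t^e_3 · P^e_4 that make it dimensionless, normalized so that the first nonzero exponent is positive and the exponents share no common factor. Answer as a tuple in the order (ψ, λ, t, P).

M: e_1·(0) + e_2·(1) + e_3·(0) + e_4·(1) = 0
L: e_1·(2) + e_2·(-2) + e_3·(0) + e_4·(2) = 0
T: e_1·(-1) + e_2·(2) + e_3·(1) + e_4·(-3) = 0
Solving this homogeneous linear system for the smallest-integer solution (first nonzero entry positive) gives (2, 1, -3, -1).

(2, 1, -3, -1)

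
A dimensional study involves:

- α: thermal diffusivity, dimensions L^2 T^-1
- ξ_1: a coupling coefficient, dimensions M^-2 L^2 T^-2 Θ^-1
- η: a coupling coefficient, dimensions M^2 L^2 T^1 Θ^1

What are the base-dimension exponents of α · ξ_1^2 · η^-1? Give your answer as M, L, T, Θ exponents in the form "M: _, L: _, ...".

M: -6, L: 4, T: -6, Θ: -3

Collect each base-dimension exponent across the product:
  M: (0) + 2·(-2) − (2) = -6
  L: (2) + 2·(2) − (2) = 4
  T: (-1) + 2·(-2) − (1) = -6
  Θ: (0) + 2·(-1) − (1) = -3
So the dimensions are [M⁻⁶ L⁴ T⁻⁶ Θ⁻³].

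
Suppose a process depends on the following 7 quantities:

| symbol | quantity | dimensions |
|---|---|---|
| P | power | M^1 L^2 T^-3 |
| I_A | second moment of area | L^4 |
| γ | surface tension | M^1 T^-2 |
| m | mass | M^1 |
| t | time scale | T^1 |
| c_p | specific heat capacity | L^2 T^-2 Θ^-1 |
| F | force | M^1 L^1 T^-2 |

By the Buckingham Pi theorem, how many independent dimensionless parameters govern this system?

There are 7 variables and 4 base dimensions (M, L, T, Θ).
The dimension matrix has rank 4.
Independent dimensionless groups: 7 − 4 = 3.

3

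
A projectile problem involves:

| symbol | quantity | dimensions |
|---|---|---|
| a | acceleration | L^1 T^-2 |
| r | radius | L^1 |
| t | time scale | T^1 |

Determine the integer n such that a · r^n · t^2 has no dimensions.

Balance the L exponent: (1)·n from r, plus (1) + 2·(0) = 1 from the rest, must sum to zero.
n + 1 = 0, so n = -1.

-1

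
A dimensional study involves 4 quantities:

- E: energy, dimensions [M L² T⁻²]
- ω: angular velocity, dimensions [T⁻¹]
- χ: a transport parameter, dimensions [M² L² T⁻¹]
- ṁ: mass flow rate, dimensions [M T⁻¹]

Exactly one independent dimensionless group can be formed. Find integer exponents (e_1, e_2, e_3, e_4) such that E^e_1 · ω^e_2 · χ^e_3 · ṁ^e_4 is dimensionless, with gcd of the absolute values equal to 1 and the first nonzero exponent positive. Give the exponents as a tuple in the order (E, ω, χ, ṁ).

M: e_1·(1) + e_2·(0) + e_3·(2) + e_4·(1) = 0
L: e_1·(2) + e_2·(0) + e_3·(2) + e_4·(0) = 0
T: e_1·(-2) + e_2·(-1) + e_3·(-1) + e_4·(-1) = 0
Solving this homogeneous linear system for the smallest-integer solution (first nonzero entry positive) gives (1, -2, -1, 1).

(1, -2, -1, 1)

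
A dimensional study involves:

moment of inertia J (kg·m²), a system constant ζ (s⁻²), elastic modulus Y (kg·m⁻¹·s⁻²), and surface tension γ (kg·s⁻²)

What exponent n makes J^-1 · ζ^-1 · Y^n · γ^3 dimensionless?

-2

Balance the M exponent: (1)·n from Y, plus −(1) − (0) + 3·(1) = 2 from the rest, must sum to zero.
n + 2 = 0, so n = -2.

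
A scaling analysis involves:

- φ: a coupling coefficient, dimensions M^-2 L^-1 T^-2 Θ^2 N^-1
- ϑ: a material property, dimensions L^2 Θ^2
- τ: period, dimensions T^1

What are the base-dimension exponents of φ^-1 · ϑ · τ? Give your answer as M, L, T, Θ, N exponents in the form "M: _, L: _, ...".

Collect each base-dimension exponent across the product:
  M: −(-2) + (0) + (0) = 2
  L: −(-1) + (2) + (0) = 3
  T: −(-2) + (0) + (1) = 3
  Θ: −(2) + (2) + (0) = 0
  N: −(-1) + (0) + (0) = 1
So the dimensions are [M² L³ T³ N].

M: 2, L: 3, T: 3, Θ: 0, N: 1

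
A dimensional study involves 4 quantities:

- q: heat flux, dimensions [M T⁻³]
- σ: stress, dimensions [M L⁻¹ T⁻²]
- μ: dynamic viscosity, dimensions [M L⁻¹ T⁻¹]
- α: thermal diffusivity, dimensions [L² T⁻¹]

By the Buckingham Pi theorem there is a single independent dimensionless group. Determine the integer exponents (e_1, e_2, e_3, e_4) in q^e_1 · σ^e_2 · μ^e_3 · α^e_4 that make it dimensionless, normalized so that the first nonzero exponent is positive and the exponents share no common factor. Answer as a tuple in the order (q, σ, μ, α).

M: e_1·(1) + e_2·(1) + e_3·(1) + e_4·(0) = 0
L: e_1·(0) + e_2·(-1) + e_3·(-1) + e_4·(2) = 0
T: e_1·(-3) + e_2·(-2) + e_3·(-1) + e_4·(-1) = 0
Solving this homogeneous linear system for the smallest-integer solution (first nonzero entry positive) gives (2, -3, 1, -1).

(2, -3, 1, -1)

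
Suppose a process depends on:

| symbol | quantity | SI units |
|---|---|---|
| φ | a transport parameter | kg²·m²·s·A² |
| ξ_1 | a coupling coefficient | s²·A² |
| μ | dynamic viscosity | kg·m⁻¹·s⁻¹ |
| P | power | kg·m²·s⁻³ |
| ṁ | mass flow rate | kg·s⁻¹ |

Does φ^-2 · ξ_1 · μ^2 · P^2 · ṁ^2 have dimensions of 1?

no

Sum the exponent of each base dimension across the product:
  M: −2·[φ]_M + [ξ_1]_M + 2·[μ]_M + 2·[P]_M + 2·[ṁ]_M = −2·(2) + (0) + 2·(1) + 2·(1) + 2·(1) = 2
  L: −2·[φ]_L + [ξ_1]_L + 2·[μ]_L + 2·[P]_L + 2·[ṁ]_L = −2·(2) + (0) + 2·(-1) + 2·(2) + 2·(0) = -2
  T: −2·[φ]_T + [ξ_1]_T + 2·[μ]_T + 2·[P]_T + 2·[ṁ]_T = −2·(1) + (2) + 2·(-1) + 2·(-3) + 2·(-1) = -10
  I: −2·[φ]_I + [ξ_1]_I + 2·[μ]_I + 2·[P]_I + 2·[ṁ]_I = −2·(2) + (2) + 2·(0) + 2·(0) + 2·(0) = -2
Net dimensions [M² L⁻² T⁻¹⁰ I⁻²] ≠ [1] — not dimensionless.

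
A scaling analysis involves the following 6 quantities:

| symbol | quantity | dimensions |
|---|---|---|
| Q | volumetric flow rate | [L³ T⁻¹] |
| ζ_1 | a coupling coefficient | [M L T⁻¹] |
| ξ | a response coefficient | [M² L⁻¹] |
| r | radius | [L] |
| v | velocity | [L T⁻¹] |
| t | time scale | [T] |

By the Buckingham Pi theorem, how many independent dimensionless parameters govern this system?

There are 6 variables and 3 base dimensions (M, L, T).
The dimension matrix has rank 3.
Independent dimensionless groups: 6 − 3 = 3.

3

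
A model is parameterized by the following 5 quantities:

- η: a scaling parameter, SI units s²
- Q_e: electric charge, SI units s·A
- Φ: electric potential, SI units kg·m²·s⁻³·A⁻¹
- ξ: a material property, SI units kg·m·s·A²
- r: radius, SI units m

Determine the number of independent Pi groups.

There are 5 variables and 4 base dimensions (M, L, T, I).
The dimension matrix has rank 4.
Independent dimensionless groups: 5 − 4 = 1.

1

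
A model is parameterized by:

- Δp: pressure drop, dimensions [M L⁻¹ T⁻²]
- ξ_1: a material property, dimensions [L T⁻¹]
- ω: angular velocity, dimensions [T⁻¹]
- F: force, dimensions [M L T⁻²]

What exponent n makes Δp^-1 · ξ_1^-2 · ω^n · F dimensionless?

2

Balance the T exponent: (-1)·n from ω, plus −(-2) − 2·(-1) + (-2) = 2 from the rest, must sum to zero.
−n + 2 = 0, so n = 2.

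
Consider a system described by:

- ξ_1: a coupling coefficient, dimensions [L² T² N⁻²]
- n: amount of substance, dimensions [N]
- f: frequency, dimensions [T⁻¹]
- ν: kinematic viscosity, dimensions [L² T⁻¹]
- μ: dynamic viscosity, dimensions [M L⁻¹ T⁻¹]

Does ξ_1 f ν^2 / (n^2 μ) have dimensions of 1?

Sum the exponent of each base dimension across the product:
  M: [ξ_1]_M − 2·[n]_M + [f]_M + 2·[ν]_M − [μ]_M = (0) − 2·(0) + (0) + 2·(0) − (1) = -1
  L: [ξ_1]_L − 2·[n]_L + [f]_L + 2·[ν]_L − [μ]_L = (2) − 2·(0) + (0) + 2·(2) − (-1) = 7
  T: [ξ_1]_T − 2·[n]_T + [f]_T + 2·[ν]_T − [μ]_T = (2) − 2·(0) + (-1) + 2·(-1) − (-1) = 0
  N: [ξ_1]_N − 2·[n]_N + [f]_N + 2·[ν]_N − [μ]_N = (-2) − 2·(1) + (0) + 2·(0) − (0) = -4
Net dimensions [M⁻¹ L⁷ N⁻⁴] ≠ [1] — not dimensionless.

no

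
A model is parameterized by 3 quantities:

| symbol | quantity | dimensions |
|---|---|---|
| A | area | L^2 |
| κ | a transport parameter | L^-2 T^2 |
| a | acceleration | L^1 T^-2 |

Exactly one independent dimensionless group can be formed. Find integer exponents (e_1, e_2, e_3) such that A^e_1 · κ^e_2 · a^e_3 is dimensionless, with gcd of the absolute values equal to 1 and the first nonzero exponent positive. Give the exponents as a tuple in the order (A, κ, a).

(1, 2, 2)

L: e_1·(2) + e_2·(-2) + e_3·(1) = 0
T: e_1·(0) + e_2·(2) + e_3·(-2) = 0
Solving this homogeneous linear system for the smallest-integer solution (first nonzero entry positive) gives (1, 2, 2).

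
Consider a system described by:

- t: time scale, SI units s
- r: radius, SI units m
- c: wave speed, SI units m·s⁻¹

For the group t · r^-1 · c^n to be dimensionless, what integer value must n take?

1

Balance the L exponent: (1)·n from c, plus (0) − (1) = -1 from the rest, must sum to zero.
n − 1 = 0, so n = 1.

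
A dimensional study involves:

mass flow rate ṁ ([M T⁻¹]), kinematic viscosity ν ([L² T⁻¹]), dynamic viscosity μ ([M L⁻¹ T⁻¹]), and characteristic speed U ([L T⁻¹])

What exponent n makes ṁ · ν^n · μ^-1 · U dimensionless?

-1

Balance the L exponent: (2)·n from ν, plus (0) − (-1) + (1) = 2 from the rest, must sum to zero.
2n + 2 = 0, so n = -1.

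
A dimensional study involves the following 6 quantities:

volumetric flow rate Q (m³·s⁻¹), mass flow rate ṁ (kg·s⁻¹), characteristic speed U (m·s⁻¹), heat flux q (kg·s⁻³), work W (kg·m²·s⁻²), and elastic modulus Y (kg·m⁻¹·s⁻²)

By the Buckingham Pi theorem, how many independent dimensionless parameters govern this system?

There are 6 variables and 3 base dimensions (M, L, T).
The dimension matrix has rank 3.
Independent dimensionless groups: 6 − 3 = 3.

3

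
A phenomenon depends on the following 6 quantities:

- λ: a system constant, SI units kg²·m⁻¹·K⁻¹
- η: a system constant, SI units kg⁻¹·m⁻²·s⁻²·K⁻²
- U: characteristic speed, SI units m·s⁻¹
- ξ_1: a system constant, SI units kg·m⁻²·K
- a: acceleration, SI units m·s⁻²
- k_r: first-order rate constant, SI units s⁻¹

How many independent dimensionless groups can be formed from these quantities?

2

There are 6 variables and 4 base dimensions (M, L, T, Θ).
The dimension matrix has rank 4.
Independent dimensionless groups: 6 − 4 = 2.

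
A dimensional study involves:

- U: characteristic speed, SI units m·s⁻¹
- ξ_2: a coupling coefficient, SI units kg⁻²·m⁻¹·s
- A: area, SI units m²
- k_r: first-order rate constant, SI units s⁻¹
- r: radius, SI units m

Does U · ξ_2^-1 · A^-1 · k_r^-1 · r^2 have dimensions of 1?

Sum the exponent of each base dimension across the product:
  M: [U]_M − [ξ_2]_M − [A]_M − [k_r]_M + 2·[r]_M = (0) − (-2) − (0) − (0) + 2·(0) = 2
  L: [U]_L − [ξ_2]_L − [A]_L − [k_r]_L + 2·[r]_L = (1) − (-1) − (2) − (0) + 2·(1) = 2
  T: [U]_T − [ξ_2]_T − [A]_T − [k_r]_T + 2·[r]_T = (-1) − (1) − (0) − (-1) + 2·(0) = -1
Net dimensions [M² L² T⁻¹] ≠ [1] — not dimensionless.

no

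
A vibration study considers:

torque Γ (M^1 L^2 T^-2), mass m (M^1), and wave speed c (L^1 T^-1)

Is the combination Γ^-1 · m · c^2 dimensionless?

Sum the exponent of each base dimension across the product:
  M: −[Γ]_M + [m]_M + 2·[c]_M = −(1) + (1) + 2·(0) = 0
  L: −[Γ]_L + [m]_L + 2·[c]_L = −(2) + (0) + 2·(1) = 0
  T: −[Γ]_T + [m]_T + 2·[c]_T = −(-2) + (0) + 2·(-1) = 0
All base exponents vanish — dimensionless.

yes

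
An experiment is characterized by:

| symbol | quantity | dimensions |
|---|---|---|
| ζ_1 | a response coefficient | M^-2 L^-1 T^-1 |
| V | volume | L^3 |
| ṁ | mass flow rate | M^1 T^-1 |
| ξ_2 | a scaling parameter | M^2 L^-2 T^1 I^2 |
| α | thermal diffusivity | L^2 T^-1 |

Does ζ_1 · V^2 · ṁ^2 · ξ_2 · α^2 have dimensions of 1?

no

Sum the exponent of each base dimension across the product:
  M: [ζ_1]_M + 2·[V]_M + 2·[ṁ]_M + [ξ_2]_M + 2·[α]_M = (-2) + 2·(0) + 2·(1) + (2) + 2·(0) = 2
  L: [ζ_1]_L + 2·[V]_L + 2·[ṁ]_L + [ξ_2]_L + 2·[α]_L = (-1) + 2·(3) + 2·(0) + (-2) + 2·(2) = 7
  T: [ζ_1]_T + 2·[V]_T + 2·[ṁ]_T + [ξ_2]_T + 2·[α]_T = (-1) + 2·(0) + 2·(-1) + (1) + 2·(-1) = -4
  I: [ζ_1]_I + 2·[V]_I + 2·[ṁ]_I + [ξ_2]_I + 2·[α]_I = (0) + 2·(0) + 2·(0) + (2) + 2·(0) = 2
Net dimensions [M² L⁷ T⁻⁴ I²] ≠ [1] — not dimensionless.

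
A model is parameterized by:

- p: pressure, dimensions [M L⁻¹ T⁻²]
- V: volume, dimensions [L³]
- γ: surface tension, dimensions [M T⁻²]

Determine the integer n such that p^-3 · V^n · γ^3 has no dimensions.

-1

Balance the L exponent: (3)·n from V, plus −3·(-1) + 3·(0) = 3 from the rest, must sum to zero.
3n + 3 = 0, so n = -1.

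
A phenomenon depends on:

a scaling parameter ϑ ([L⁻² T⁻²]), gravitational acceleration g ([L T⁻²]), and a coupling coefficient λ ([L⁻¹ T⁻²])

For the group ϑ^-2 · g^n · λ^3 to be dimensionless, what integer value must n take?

-1

Balance the L exponent: (1)·n from g, plus −2·(-2) + 3·(-1) = 1 from the rest, must sum to zero.
n + 1 = 0, so n = -1.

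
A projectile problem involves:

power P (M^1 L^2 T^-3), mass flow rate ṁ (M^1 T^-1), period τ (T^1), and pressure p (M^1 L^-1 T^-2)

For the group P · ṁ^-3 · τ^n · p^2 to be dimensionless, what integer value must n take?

4

Balance the T exponent: (1)·n from τ, plus (-3) − 3·(-1) + 2·(-2) = -4 from the rest, must sum to zero.
n − 4 = 0, so n = 4.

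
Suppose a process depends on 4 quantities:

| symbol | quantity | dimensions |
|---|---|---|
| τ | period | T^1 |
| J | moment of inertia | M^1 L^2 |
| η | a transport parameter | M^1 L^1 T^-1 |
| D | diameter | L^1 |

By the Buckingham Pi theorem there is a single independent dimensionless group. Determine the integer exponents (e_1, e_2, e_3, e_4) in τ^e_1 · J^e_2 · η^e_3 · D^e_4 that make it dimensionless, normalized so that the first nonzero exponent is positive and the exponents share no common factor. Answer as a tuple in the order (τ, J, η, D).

M: e_1·(0) + e_2·(1) + e_3·(1) + e_4·(0) = 0
L: e_1·(0) + e_2·(2) + e_3·(1) + e_4·(1) = 0
T: e_1·(1) + e_2·(0) + e_3·(-1) + e_4·(0) = 0
Solving this homogeneous linear system for the smallest-integer solution (first nonzero entry positive) gives (1, -1, 1, 1).

(1, -1, 1, 1)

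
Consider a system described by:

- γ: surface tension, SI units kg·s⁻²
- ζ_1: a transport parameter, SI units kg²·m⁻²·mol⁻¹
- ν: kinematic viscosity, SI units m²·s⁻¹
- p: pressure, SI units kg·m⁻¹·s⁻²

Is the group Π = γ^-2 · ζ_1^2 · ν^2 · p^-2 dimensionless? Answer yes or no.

no

Sum the exponent of each base dimension across the product:
  M: −2·[γ]_M + 2·[ζ_1]_M + 2·[ν]_M − 2·[p]_M = −2·(1) + 2·(2) + 2·(0) − 2·(1) = 0
  L: −2·[γ]_L + 2·[ζ_1]_L + 2·[ν]_L − 2·[p]_L = −2·(0) + 2·(-2) + 2·(2) − 2·(-1) = 2
  T: −2·[γ]_T + 2·[ζ_1]_T + 2·[ν]_T − 2·[p]_T = −2·(-2) + 2·(0) + 2·(-1) − 2·(-2) = 6
  N: −2·[γ]_N + 2·[ζ_1]_N + 2·[ν]_N − 2·[p]_N = −2·(0) + 2·(-1) + 2·(0) − 2·(0) = -2
Net dimensions [L² T⁶ N⁻²] ≠ [1] — not dimensionless.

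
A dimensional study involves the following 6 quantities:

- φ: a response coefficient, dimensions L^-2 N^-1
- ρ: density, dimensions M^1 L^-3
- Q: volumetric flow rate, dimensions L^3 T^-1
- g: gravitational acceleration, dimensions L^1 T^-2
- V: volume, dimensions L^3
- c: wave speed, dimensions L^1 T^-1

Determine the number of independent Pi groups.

There are 6 variables and 4 base dimensions (M, L, T, N).
The dimension matrix has rank 4.
Independent dimensionless groups: 6 − 4 = 2.

2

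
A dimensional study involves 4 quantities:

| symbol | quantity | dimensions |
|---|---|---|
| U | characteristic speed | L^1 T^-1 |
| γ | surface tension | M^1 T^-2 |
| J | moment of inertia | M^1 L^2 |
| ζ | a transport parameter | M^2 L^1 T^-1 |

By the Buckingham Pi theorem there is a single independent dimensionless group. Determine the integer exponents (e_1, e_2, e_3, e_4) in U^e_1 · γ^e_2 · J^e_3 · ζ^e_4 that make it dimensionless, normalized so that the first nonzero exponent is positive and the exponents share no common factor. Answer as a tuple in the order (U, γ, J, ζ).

(1, -1, -1, 1)

M: e_1·(0) + e_2·(1) + e_3·(1) + e_4·(2) = 0
L: e_1·(1) + e_2·(0) + e_3·(2) + e_4·(1) = 0
T: e_1·(-1) + e_2·(-2) + e_3·(0) + e_4·(-1) = 0
Solving this homogeneous linear system for the smallest-integer solution (first nonzero entry positive) gives (1, -1, -1, 1).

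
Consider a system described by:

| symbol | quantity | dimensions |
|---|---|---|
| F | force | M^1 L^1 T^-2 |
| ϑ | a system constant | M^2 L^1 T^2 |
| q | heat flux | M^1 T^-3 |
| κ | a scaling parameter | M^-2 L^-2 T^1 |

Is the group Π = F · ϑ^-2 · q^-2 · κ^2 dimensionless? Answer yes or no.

no

Sum the exponent of each base dimension across the product:
  M: [F]_M − 2·[ϑ]_M − 2·[q]_M + 2·[κ]_M = (1) − 2·(2) − 2·(1) + 2·(-2) = -9
  L: [F]_L − 2·[ϑ]_L − 2·[q]_L + 2·[κ]_L = (1) − 2·(1) − 2·(0) + 2·(-2) = -5
  T: [F]_T − 2·[ϑ]_T − 2·[q]_T + 2·[κ]_T = (-2) − 2·(2) − 2·(-3) + 2·(1) = 2
Net dimensions [M⁻⁹ L⁻⁵ T²] ≠ [1] — not dimensionless.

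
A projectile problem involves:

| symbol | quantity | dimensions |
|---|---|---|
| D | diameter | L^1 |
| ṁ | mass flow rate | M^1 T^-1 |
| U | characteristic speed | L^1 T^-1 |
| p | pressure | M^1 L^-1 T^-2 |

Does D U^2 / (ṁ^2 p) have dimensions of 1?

Sum the exponent of each base dimension across the product:
  M: [D]_M − 2·[ṁ]_M + 2·[U]_M − [p]_M = (0) − 2·(1) + 2·(0) − (1) = -3
  L: [D]_L − 2·[ṁ]_L + 2·[U]_L − [p]_L = (1) − 2·(0) + 2·(1) − (-1) = 4
  T: [D]_T − 2·[ṁ]_T + 2·[U]_T − [p]_T = (0) − 2·(-1) + 2·(-1) − (-2) = 2
Net dimensions [M⁻³ L⁴ T²] ≠ [1] — not dimensionless.

no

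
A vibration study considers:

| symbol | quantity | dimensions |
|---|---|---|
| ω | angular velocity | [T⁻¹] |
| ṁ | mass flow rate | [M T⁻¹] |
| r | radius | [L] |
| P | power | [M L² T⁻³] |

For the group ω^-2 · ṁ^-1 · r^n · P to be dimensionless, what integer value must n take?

Balance the L exponent: (1)·n from r, plus −2·(0) − (0) + (2) = 2 from the rest, must sum to zero.
n + 2 = 0, so n = -2.

-2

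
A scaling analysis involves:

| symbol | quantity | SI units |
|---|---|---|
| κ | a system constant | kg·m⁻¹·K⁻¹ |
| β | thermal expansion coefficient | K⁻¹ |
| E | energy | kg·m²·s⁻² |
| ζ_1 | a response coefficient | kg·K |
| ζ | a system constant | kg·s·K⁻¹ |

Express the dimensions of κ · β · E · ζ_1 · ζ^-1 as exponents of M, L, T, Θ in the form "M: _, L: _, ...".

Collect each base-dimension exponent across the product:
  M: (1) + (0) + (1) + (1) − (1) = 2
  L: (-1) + (0) + (2) + (0) − (0) = 1
  T: (0) + (0) + (-2) + (0) − (1) = -3
  Θ: (-1) + (-1) + (0) + (1) − (-1) = 0
So the dimensions are [M² L T⁻³].

M: 2, L: 1, T: -3, Θ: 0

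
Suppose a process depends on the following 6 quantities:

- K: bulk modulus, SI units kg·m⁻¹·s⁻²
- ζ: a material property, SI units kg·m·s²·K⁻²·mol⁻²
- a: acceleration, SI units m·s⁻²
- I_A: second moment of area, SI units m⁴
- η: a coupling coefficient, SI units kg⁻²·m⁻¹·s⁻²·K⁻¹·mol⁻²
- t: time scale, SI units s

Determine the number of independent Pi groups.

1

There are 6 variables and 5 base dimensions (M, L, T, Θ, N).
The dimension matrix has rank 5.
Independent dimensionless groups: 6 − 5 = 1.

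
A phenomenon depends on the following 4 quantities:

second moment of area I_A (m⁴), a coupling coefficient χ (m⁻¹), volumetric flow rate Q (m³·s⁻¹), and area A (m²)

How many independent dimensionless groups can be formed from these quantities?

There are 4 variables and 2 base dimensions (L, T).
The dimension matrix has rank 2.
Independent dimensionless groups: 4 − 2 = 2.

2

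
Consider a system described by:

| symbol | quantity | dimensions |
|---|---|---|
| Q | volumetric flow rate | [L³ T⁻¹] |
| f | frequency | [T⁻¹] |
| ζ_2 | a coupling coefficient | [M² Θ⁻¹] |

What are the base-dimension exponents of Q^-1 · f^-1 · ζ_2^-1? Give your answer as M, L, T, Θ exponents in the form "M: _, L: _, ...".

M: -2, L: -3, T: 2, Θ: 1

Collect each base-dimension exponent across the product:
  M: −(0) − (0) − (2) = -2
  L: −(3) − (0) − (0) = -3
  T: −(-1) − (-1) − (0) = 2
  Θ: −(0) − (0) − (-1) = 1
So the dimensions are [M⁻² L⁻³ T² Θ].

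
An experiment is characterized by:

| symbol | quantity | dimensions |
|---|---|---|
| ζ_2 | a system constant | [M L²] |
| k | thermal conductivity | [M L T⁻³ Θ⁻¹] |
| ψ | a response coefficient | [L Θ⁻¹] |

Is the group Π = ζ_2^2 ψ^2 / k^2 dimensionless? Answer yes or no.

Sum the exponent of each base dimension across the product:
  M: 2·[ζ_2]_M − 2·[k]_M + 2·[ψ]_M = 2·(1) − 2·(1) + 2·(0) = 0
  L: 2·[ζ_2]_L − 2·[k]_L + 2·[ψ]_L = 2·(2) − 2·(1) + 2·(1) = 4
  T: 2·[ζ_2]_T − 2·[k]_T + 2·[ψ]_T = 2·(0) − 2·(-3) + 2·(0) = 6
  Θ: 2·[ζ_2]_Θ − 2·[k]_Θ + 2·[ψ]_Θ = 2·(0) − 2·(-1) + 2·(-1) = 0
Net dimensions [L⁴ T⁶] ≠ [1] — not dimensionless.

no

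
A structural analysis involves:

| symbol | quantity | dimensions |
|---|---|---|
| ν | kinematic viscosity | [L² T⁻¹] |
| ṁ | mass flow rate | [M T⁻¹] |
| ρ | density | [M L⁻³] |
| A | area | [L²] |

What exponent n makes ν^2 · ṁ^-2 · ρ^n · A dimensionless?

Balance the M exponent: (1)·n from ρ, plus 2·(0) − 2·(1) + (0) = -2 from the rest, must sum to zero.
n − 2 = 0, so n = 2.

2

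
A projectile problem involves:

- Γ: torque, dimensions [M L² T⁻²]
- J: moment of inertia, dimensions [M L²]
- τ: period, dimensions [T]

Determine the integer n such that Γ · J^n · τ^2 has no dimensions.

-1

Balance the M exponent: (1)·n from J, plus (1) + 2·(0) = 1 from the rest, must sum to zero.
n + 1 = 0, so n = -1.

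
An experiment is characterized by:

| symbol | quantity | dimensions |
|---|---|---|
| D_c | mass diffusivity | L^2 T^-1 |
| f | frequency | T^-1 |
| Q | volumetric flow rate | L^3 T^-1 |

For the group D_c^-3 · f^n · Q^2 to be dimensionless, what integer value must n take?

1

Balance the T exponent: (-1)·n from f, plus −3·(-1) + 2·(-1) = 1 from the rest, must sum to zero.
−n + 1 = 0, so n = 1.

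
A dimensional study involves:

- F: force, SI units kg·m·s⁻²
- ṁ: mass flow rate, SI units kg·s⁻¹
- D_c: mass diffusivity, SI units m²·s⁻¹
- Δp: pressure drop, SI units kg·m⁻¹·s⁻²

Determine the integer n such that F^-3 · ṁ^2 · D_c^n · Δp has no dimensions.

Balance the L exponent: (2)·n from D_c, plus −3·(1) + 2·(0) + (-1) = -4 from the rest, must sum to zero.
2n − 4 = 0, so n = 2.

2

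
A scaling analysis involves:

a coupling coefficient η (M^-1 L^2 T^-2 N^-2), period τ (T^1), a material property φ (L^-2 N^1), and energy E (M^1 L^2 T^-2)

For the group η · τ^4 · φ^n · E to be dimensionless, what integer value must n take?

2

Balance the L exponent: (-2)·n from φ, plus (2) + 4·(0) + (2) = 4 from the rest, must sum to zero.
-2n + 4 = 0, so n = 2.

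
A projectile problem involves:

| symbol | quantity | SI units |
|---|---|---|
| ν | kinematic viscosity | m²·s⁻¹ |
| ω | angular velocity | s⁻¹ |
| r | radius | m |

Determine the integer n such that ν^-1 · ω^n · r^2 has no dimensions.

1

Balance the T exponent: (-1)·n from ω, plus −(-1) + 2·(0) = 1 from the rest, must sum to zero.
−n + 1 = 0, so n = 1.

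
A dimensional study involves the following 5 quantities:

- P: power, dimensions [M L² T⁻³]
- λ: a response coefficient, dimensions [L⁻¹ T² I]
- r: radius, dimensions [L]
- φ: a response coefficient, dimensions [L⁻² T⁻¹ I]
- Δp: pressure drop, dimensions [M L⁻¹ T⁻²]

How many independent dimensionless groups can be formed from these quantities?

1

There are 5 variables and 4 base dimensions (M, L, T, I).
The dimension matrix has rank 4.
Independent dimensionless groups: 5 − 4 = 1.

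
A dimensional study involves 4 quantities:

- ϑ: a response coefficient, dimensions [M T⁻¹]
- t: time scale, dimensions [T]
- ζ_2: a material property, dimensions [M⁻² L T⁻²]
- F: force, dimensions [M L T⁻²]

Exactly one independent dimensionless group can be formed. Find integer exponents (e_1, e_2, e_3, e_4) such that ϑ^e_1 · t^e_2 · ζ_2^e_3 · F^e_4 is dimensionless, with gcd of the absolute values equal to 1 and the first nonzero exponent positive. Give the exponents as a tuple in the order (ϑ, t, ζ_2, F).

M: e_1·(1) + e_2·(0) + e_3·(-2) + e_4·(1) = 0
L: e_1·(0) + e_2·(0) + e_3·(1) + e_4·(1) = 0
T: e_1·(-1) + e_2·(1) + e_3·(-2) + e_4·(-2) = 0
Solving this homogeneous linear system for the smallest-integer solution (first nonzero entry positive) gives (3, 3, 1, -1).

(3, 3, 1, -1)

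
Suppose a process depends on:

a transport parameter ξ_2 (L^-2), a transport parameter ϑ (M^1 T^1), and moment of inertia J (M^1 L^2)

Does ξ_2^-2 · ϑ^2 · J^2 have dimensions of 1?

Sum the exponent of each base dimension across the product:
  M: −2·[ξ_2]_M + 2·[ϑ]_M + 2·[J]_M = −2·(0) + 2·(1) + 2·(1) = 4
  L: −2·[ξ_2]_L + 2·[ϑ]_L + 2·[J]_L = −2·(-2) + 2·(0) + 2·(2) = 8
  T: −2·[ξ_2]_T + 2·[ϑ]_T + 2·[J]_T = −2·(0) + 2·(1) + 2·(0) = 2
Net dimensions [M⁴ L⁸ T²] ≠ [1] — not dimensionless.

no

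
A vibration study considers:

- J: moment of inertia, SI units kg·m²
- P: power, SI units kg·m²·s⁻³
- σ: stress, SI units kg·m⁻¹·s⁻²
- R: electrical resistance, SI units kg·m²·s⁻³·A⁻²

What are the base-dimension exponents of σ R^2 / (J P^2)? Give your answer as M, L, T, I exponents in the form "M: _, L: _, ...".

Collect each base-dimension exponent across the product:
  M: −(1) − 2·(1) + (1) + 2·(1) = 0
  L: −(2) − 2·(2) + (-1) + 2·(2) = -3
  T: −(0) − 2·(-3) + (-2) + 2·(-3) = -2
  I: −(0) − 2·(0) + (0) + 2·(-2) = -4
So the dimensions are [L⁻³ T⁻² I⁻⁴].

M: 0, L: -3, T: -2, I: -4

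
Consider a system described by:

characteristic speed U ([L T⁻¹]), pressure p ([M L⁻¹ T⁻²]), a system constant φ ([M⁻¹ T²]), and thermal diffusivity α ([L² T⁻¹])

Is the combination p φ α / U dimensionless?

yes

Sum the exponent of each base dimension across the product:
  M: −[U]_M + [p]_M + [φ]_M + [α]_M = −(0) + (1) + (-1) + (0) = 0
  L: −[U]_L + [p]_L + [φ]_L + [α]_L = −(1) + (-1) + (0) + (2) = 0
  T: −[U]_T + [p]_T + [φ]_T + [α]_T = −(-1) + (-2) + (2) + (-1) = 0
All base exponents vanish — dimensionless.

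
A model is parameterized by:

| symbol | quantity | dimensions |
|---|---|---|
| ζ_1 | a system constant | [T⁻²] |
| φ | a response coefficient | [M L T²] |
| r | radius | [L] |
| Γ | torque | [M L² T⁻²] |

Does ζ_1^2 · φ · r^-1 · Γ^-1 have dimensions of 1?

Sum the exponent of each base dimension across the product:
  M: 2·[ζ_1]_M + [φ]_M − [r]_M − [Γ]_M = 2·(0) + (1) − (0) − (1) = 0
  L: 2·[ζ_1]_L + [φ]_L − [r]_L − [Γ]_L = 2·(0) + (1) − (1) − (2) = -2
  T: 2·[ζ_1]_T + [φ]_T − [r]_T − [Γ]_T = 2·(-2) + (2) − (0) − (-2) = 0
Net dimensions [L⁻²] ≠ [1] — not dimensionless.

no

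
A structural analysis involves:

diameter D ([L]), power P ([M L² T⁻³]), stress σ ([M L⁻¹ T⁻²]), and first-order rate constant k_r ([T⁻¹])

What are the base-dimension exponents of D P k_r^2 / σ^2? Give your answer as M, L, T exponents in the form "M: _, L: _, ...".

Collect each base-dimension exponent across the product:
  M: (0) + (1) − 2·(1) + 2·(0) = -1
  L: (1) + (2) − 2·(-1) + 2·(0) = 5
  T: (0) + (-3) − 2·(-2) + 2·(-1) = -1
So the dimensions are [M⁻¹ L⁵ T⁻¹].

M: -1, L: 5, T: -1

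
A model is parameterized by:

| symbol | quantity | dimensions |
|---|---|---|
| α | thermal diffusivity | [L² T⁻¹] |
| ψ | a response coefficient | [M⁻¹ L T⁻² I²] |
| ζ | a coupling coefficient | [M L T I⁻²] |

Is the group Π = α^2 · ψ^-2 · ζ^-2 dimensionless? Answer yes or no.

yes

Sum the exponent of each base dimension across the product:
  M: 2·[α]_M − 2·[ψ]_M − 2·[ζ]_M = 2·(0) − 2·(-1) − 2·(1) = 0
  L: 2·[α]_L − 2·[ψ]_L − 2·[ζ]_L = 2·(2) − 2·(1) − 2·(1) = 0
  T: 2·[α]_T − 2·[ψ]_T − 2·[ζ]_T = 2·(-1) − 2·(-2) − 2·(1) = 0
  I: 2·[α]_I − 2·[ψ]_I − 2·[ζ]_I = 2·(0) − 2·(2) − 2·(-2) = 0
All base exponents vanish — dimensionless.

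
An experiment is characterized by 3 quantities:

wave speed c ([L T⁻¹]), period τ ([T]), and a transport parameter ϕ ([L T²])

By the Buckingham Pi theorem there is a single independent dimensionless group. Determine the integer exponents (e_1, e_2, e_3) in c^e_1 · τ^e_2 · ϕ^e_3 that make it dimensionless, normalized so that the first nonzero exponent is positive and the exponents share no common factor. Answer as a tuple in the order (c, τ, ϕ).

L: e_1·(1) + e_2·(0) + e_3·(1) = 0
T: e_1·(-1) + e_2·(1) + e_3·(2) = 0
Solving this homogeneous linear system for the smallest-integer solution (first nonzero entry positive) gives (1, 3, -1).

(1, 3, -1)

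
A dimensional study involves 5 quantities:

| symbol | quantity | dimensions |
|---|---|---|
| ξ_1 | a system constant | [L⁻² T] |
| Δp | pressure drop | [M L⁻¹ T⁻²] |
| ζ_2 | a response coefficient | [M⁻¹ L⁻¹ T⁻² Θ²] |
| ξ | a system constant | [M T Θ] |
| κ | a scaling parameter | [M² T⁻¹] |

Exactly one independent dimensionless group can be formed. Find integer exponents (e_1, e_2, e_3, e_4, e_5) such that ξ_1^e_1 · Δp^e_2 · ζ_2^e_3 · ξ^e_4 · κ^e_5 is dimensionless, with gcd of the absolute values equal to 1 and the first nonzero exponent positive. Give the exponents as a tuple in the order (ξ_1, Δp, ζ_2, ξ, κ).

(1, -3, 1, -2, 3)

M: e_1·(0) + e_2·(1) + e_3·(-1) + e_4·(1) + e_5·(2) = 0
L: e_1·(-2) + e_2·(-1) + e_3·(-1) + e_4·(0) + e_5·(0) = 0
T: e_1·(1) + e_2·(-2) + e_3·(-2) + e_4·(1) + e_5·(-1) = 0
Θ: e_1·(0) + e_2·(0) + e_3·(2) + e_4·(1) + e_5·(0) = 0
Solving this homogeneous linear system for the smallest-integer solution (first nonzero entry positive) gives (1, -3, 1, -2, 3).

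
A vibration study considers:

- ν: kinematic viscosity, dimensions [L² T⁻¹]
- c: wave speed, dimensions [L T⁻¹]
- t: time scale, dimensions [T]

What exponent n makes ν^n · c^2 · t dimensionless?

Balance the L exponent: (2)·n from ν, plus 2·(1) + (0) = 2 from the rest, must sum to zero.
2n + 2 = 0, so n = -1.

-1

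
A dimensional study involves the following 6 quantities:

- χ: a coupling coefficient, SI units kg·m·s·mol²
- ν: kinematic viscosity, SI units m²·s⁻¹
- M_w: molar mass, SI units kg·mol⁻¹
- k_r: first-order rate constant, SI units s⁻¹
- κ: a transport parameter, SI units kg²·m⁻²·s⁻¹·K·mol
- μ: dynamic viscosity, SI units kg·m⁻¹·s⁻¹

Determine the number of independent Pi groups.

There are 6 variables and 5 base dimensions (M, L, T, Θ, N).
The dimension matrix has rank 5.
Independent dimensionless groups: 6 − 5 = 1.

1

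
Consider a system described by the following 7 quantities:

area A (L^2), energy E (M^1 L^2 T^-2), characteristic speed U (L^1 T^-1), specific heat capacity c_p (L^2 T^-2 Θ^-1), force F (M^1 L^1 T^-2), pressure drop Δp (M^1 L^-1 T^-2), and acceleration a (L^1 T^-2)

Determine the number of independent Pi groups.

There are 7 variables and 4 base dimensions (M, L, T, Θ).
The dimension matrix has rank 4.
Independent dimensionless groups: 7 − 4 = 3.

3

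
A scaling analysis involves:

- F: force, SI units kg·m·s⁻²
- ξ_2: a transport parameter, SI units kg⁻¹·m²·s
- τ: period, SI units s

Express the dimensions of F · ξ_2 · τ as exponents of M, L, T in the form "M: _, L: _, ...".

Collect each base-dimension exponent across the product:
  M: (1) + (-1) + (0) = 0
  L: (1) + (2) + (0) = 3
  T: (-2) + (1) + (1) = 0
So the dimensions are [L³].

M: 0, L: 3, T: 0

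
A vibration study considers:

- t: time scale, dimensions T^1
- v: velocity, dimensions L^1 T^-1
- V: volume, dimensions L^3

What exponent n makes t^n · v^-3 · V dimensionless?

Balance the T exponent: (1)·n from t, plus −3·(-1) + (0) = 3 from the rest, must sum to zero.
n + 3 = 0, so n = -3.

-3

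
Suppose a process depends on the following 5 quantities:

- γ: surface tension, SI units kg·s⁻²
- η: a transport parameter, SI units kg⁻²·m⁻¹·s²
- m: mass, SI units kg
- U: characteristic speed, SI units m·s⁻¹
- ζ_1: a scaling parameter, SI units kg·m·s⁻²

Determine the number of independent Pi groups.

There are 5 variables and 3 base dimensions (M, L, T).
The dimension matrix has rank 3.
Independent dimensionless groups: 5 − 3 = 2.

2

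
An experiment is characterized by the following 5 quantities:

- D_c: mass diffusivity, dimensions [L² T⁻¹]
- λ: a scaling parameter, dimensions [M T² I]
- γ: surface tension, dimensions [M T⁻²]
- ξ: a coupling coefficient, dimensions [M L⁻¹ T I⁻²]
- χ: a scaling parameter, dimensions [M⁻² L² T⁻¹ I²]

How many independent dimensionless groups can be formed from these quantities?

There are 5 variables and 4 base dimensions (M, L, T, I).
The dimension matrix has rank 4.
Independent dimensionless groups: 5 − 4 = 1.

1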